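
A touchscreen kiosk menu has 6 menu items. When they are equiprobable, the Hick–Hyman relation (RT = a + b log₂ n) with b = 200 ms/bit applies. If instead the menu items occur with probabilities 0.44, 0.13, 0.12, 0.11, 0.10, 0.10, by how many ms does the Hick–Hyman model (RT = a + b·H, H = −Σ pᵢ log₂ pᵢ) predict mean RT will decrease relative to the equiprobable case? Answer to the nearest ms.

The RT saving is b·ΔH. Equiprobable H₀ = log₂(6) = 2.5850 bits; with the given probabilities H = 2.2855 bits.
b·(H₀ − H) = 200 × (2.5850 − 2.2855) = 59.89 ms.

60 ms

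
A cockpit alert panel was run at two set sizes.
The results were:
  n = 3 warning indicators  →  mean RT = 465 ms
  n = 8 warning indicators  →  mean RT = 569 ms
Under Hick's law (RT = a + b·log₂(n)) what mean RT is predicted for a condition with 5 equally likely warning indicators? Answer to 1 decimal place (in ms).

Solve the two-equation system in a and b:
  b = (569 − 465) / (log₂ 8 − log₂ 3) = 104 / (3 − 1.5850) = 73.496 ms/bit
  a = 465 − 73.496 × 1.5850 = 348.511 ms
Then RT(5) = 348.511 + 73.496 × log₂ 5 = 348.511 + 73.496 × 2.3219 ≈ 519.164 ms.

519.2 ms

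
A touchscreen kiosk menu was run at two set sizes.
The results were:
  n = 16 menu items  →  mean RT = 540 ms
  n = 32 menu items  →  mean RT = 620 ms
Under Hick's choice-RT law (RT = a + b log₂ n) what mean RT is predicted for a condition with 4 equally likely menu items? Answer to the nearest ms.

Fit slope and intercept:
  b = (620 − 540) / (log₂ 32 − log₂ 16) = 80 / (5 − 4) = 80 ms/bit
  a = 540 − 80 × 4 = 220 ms
Then RT(4) = 220 + 80 × log₂ 4 = 220 + 80 × 2 ≈ 380.000 ms.

380 ms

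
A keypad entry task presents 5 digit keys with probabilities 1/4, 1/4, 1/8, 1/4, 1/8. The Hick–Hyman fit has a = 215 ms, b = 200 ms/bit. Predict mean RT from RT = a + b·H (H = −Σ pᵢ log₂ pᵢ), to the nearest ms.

665 ms

H = −Σ pᵢ log₂ pᵢ = 0.25·2 + 0.25·2 + 0.125·3 + 0.25·2 + 0.125·3 = 2.250 bits.
RT = 215 + 200 × 2.250 = 665.00 ms.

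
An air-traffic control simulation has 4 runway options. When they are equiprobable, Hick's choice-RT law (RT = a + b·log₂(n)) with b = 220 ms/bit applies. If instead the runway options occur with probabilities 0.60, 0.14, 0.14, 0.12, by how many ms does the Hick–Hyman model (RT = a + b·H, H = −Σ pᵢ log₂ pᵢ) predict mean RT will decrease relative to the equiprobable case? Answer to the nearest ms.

Equiprobable entropy H₀ = log₂ 4 = 2.0000 bits.
Skewed entropy H = −Σ pᵢ log₂ pᵢ = 1.6035 bits.
ΔRT = b·(H₀ − H) = 220 × 0.3965 = 87.24 ms.

87 ms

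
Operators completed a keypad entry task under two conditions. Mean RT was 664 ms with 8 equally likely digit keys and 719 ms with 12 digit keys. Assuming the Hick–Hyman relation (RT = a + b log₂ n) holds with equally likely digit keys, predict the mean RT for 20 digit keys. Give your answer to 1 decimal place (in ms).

With log₂ n on the abscissa the relation is linear; from the two conditions:
  b = (719 − 664) / (log₂ 12 − log₂ 8) = 55 / (3.5850 − 3) = 94.023 ms/bit
  a = 664 − 94.023 × 3 = 381.931 ms
Then RT(20) = 381.931 + 94.023 × log₂ 20 = 381.931 + 94.023 × 4.3219 ≈ 788.292 ms.

788.3 ms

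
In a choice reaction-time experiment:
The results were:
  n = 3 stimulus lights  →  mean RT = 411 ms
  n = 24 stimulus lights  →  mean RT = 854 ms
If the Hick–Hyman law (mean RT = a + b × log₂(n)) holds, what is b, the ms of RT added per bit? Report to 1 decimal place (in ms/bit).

b = (RT₂ − RT₁)/(log₂ n₂ − log₂ n₁) = (854 − 411)/(4.5850 − 1.5850) = 147.667 ms/bit.

147.7 ms/bit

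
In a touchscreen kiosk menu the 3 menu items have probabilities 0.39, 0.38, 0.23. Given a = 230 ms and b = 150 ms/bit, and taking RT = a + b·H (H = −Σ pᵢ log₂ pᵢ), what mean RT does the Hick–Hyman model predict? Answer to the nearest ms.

462 ms

H = 0.39·log₂(1/0.39) + 0.38·log₂(1/0.38) + 0.23·log₂(1/0.23) = 1.5479 bits.
RT = 230 + 150 × 1.5479 = 462.19 ms.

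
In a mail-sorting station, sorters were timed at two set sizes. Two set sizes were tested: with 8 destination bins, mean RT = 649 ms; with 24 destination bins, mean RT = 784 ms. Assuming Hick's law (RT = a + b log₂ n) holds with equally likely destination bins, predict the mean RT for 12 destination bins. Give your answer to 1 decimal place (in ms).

698.8 ms

With log₂ n on the abscissa the relation is linear; from the two conditions:
  b = (784 − 649) / (log₂ 24 − log₂ 8) = 135 / (4.5850 − 3) = 85.176 ms/bit
  a = 649 − 85.176 × 3 = 393.473 ms
Then RT(12) = 393.473 + 85.176 × log₂ 12 = 393.473 + 85.176 × 3.5850 ≈ 698.824 ms.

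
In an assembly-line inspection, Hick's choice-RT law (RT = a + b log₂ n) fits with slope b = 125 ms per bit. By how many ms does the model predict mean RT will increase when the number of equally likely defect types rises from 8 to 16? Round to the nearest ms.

The intercept a cancels: ΔRT = b·(log₂ n₂ − log₂ n₁) = b·log₂(n₂/n₁).
log₂(16) − log₂(8) = log₂(16/8) = log₂(2) = 1.
ΔRT = 125 × 1.0000 = 125.000 ms.

125 ms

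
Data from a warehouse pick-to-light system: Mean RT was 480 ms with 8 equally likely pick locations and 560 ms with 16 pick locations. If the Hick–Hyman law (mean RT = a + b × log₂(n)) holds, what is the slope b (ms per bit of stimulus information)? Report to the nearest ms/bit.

80 ms/bit

Slope: b = (560 − 480) / (log₂ 16 − log₂ 8) = 80/1.0000 = 80 ms/bit.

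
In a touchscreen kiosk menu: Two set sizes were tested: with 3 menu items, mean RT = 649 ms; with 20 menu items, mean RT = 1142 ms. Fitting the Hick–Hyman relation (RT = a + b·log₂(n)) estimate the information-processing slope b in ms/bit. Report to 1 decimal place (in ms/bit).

Slope: b = (1142 − 649) / (log₂ 20 − log₂ 3) = 493/2.7370 = 180.126 ms/bit.

180.1 ms/bit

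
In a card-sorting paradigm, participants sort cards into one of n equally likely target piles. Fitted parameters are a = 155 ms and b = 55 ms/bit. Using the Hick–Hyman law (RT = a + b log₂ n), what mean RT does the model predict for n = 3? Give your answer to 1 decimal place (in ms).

242.2 ms

log₂(3) = 1.5850 bits, so RT = 155 + 55 × 1.5850 ≈ 242.173 ms.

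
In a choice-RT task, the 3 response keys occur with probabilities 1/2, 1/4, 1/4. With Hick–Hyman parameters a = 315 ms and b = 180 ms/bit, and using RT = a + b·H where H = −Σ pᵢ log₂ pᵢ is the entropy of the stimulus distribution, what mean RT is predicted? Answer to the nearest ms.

585 ms

Each term −pᵢ log₂ pᵢ: 0.5·1 + 0.25·2 + 0.25·2; summed, H = 1.500 bits.
Mean RT = a + bH = 315 + 180·1.500 = 585.00 ms.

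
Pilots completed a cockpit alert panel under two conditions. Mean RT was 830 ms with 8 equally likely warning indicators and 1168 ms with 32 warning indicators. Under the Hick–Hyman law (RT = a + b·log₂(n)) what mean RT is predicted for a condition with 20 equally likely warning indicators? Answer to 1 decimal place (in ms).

1053.4 ms

Fit slope and intercept:
  b = (1168 − 830) / (log₂ 32 − log₂ 8) = 338 / (5 − 3) = 169.000 ms/bit
  a = 830 − 169.000 × 3 = 323.000 ms
Then RT(20) = 323.000 + 169.000 × log₂ 20 = 323.000 + 169.000 × 4.3219 ≈ 1053.406 ms.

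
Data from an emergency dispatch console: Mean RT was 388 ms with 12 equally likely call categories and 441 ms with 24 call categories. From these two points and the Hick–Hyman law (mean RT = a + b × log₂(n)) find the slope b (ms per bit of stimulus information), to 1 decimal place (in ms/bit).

53.0 ms/bit

Slope: b = (441 − 388) / (log₂ 24 − log₂ 12) = 53/1.0000 = 53.000 ms/bit.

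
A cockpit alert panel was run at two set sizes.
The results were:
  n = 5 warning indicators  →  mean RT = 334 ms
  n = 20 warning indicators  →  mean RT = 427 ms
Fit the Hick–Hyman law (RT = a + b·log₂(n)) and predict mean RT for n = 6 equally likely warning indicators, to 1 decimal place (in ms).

Solve the two-equation system in a and b:
  b = (427 − 334) / (log₂ 20 − log₂ 5) = 93 / (4.3219 − 2.3219) = 46.500 ms/bit
  a = 334 − 46.500 × 2.3219 = 226.030 ms
Then RT(6) = 226.030 + 46.500 × log₂ 6 = 226.030 + 46.500 × 2.5850 ≈ 346.231 ms.

346.2 ms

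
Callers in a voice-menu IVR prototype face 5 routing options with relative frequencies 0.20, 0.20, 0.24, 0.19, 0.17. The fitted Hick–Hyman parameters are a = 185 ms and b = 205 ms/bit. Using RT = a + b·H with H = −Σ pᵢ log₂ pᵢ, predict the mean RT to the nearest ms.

H = 0.20·log₂(1/0.20) + 0.20·log₂(1/0.20) + 0.24·log₂(1/0.24) + 0.19·log₂(1/0.19) + 0.17·log₂(1/0.17) = 2.3127 bits.
RT = 185 + 205 × 2.3127 = 659.11 ms.

659 ms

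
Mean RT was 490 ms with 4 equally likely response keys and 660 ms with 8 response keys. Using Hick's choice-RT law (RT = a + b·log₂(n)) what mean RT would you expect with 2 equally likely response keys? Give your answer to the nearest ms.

With log₂ n on the abscissa the relation is linear; from the two conditions:
  b = (660 − 490) / (log₂ 8 − log₂ 4) = 170 / (3 − 2) = 170 ms/bit
  a = 490 − 170 × 2 = 150 ms
Then RT(2) = 150 + 170 × log₂ 2 = 150 + 170 × 1 ≈ 320.000 ms.

320 ms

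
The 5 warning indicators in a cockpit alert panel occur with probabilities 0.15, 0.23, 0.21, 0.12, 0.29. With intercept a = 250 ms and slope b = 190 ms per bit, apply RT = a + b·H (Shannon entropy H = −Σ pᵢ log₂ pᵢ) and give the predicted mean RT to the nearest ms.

Entropy contributions −pᵢ log₂ pᵢ: 0.4105, 0.4877, 0.4728, 0.3671, 0.5179; sum H = 2.2560 bits.
RT = a + bH = 250 + 190·2.2560 = 678.64 ms.

679 ms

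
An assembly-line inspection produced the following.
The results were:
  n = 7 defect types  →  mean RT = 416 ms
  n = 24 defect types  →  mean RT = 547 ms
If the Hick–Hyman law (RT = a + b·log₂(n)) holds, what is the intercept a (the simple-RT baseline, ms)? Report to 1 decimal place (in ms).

209.1 ms

Slope: b = (547 − 416) / (log₂ 24 − log₂ 7) = 131/1.7776 = 73.695 ms/bit.
Intercept: a = 416 − 73.695·log₂(7) = 209.113 ms.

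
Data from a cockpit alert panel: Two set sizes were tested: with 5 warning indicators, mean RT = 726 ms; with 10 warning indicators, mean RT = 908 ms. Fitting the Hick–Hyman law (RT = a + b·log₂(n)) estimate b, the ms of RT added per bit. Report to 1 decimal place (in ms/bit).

182.0 ms/bit

b = (RT₂ − RT₁)/(log₂ n₂ − log₂ n₁) = (908 − 726)/(3.3219 − 2.3219) = 182.000 ms/bit.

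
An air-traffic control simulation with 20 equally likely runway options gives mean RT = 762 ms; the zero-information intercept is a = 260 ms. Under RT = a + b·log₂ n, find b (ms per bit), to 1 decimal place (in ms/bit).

116.2 ms/bit

b = (762 − 260) / log₂(20) = 502 / 4.3219 = 116.152 ms/bit.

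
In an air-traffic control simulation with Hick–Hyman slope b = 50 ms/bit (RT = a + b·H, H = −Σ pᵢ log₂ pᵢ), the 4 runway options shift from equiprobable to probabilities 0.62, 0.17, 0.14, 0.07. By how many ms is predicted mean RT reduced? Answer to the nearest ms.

24 ms

The RT saving is b·ΔH. Equiprobable H₀ = log₂(4) = 2.0000 bits; with the given probabilities H = 1.5278 bits.
b·(H₀ − H) = 50 × (2.0000 − 1.5278) = 23.61 ms.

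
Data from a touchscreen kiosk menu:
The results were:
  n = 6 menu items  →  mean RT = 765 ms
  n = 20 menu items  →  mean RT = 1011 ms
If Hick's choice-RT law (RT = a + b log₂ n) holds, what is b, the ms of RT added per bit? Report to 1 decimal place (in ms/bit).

b = (RT₂ − RT₁)/(log₂ n₂ − log₂ n₁) = (1011 − 765)/(4.3219 − 2.5850) = 141.626 ms/bit.

141.6 ms/bit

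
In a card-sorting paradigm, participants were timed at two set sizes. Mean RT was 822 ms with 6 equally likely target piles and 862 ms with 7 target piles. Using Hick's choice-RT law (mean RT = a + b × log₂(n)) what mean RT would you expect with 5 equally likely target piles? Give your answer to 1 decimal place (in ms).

RT is linear in log₂ n, so two points fix the line:
  b = (862 − 822) / (log₂ 7 − log₂ 6) = 40 / (2.8074 − 2.5850) = 179.862 ms/bit
  a = 822 − 179.862 × 2.5850 = 357.063 ms
Then RT(5) = 357.063 + 179.862 × log₂ 5 = 357.063 + 179.862 × 2.3219 ≈ 774.690 ms.

774.7 ms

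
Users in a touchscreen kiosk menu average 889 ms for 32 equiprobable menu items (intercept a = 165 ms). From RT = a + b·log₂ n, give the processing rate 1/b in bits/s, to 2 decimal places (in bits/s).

b = (889 − 165)/log₂ 32 = 724/5 = 144.800 ms per bit = 0.14480 s/bit; the reciprocal is 6.906 bits/s.

6.91 bits/s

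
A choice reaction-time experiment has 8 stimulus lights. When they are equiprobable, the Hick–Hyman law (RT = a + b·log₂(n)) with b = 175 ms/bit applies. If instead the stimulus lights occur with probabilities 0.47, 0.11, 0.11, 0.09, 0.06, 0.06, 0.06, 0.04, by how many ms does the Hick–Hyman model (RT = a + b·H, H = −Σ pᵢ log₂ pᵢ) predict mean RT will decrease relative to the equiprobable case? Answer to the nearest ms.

Equiprobable entropy H₀ = log₂ 8 = 3.0000 bits.
Skewed entropy H = −Σ pᵢ log₂ pᵢ = 2.4415 bits.
ΔRT = b·(H₀ − H) = 175 × 0.5585 = 97.73 ms.

98 ms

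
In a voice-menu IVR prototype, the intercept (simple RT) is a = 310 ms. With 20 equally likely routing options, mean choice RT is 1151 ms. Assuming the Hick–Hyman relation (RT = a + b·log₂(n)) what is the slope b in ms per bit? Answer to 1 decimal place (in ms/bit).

20 alternatives carry log₂ 20 = 4.3219 bits; the choice cost is 1151 − 310 = 841 ms, so b = 841/4.3219 = 194.589 ms/bit.

194.6 ms/bit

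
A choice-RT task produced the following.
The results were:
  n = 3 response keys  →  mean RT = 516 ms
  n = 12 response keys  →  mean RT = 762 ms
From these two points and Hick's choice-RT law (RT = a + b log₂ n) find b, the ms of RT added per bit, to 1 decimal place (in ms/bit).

123.0 ms/bit

Slope: b = (762 − 516) / (log₂ 12 − log₂ 3) = 246/2.0000 = 123.000 ms/bit.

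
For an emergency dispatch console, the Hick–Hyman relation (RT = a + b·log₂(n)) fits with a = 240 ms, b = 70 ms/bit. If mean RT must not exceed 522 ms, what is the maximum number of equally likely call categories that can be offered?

16

Information budget: (522 − 240)/70 = 4.0286 bits, so n ≤ 2^4.0286 = 16.320 → at most 16.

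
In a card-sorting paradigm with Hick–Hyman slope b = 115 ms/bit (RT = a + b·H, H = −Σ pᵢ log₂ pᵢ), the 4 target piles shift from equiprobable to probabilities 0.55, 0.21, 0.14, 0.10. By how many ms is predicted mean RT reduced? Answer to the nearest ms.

Equiprobable entropy H₀ = log₂ 4 = 2.0000 bits.
Skewed entropy H = −Σ pᵢ log₂ pᵢ = 1.6765 bits.
ΔRT = b·(H₀ − H) = 115 × 0.3235 = 37.20 ms.

37 ms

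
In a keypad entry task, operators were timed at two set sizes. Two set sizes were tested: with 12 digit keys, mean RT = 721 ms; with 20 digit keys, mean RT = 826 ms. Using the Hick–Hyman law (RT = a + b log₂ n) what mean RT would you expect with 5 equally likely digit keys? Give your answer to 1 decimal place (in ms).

541.0 ms

Fit slope and intercept:
  b = (826 − 721) / (log₂ 20 − log₂ 12) = 105 / (4.3219 − 3.5850) = 142.476 ms/bit
  a = 721 − 142.476 × 3.5850 = 210.228 ms
Then RT(5) = 210.228 + 142.476 × log₂ 5 = 210.228 + 142.476 × 2.3219 ≈ 541.048 ms.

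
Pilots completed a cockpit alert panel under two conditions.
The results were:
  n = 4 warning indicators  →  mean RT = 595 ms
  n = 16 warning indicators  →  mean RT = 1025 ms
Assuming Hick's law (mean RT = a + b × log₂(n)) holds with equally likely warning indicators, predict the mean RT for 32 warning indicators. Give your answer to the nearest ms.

1240 ms

RT is linear in log₂ n, so two points fix the line:
  b = (1025 − 595) / (log₂ 16 − log₂ 4) = 430 / (4 − 2) = 215 ms/bit
  a = 595 − 215 × 2 = 165 ms
Then RT(32) = 165 + 215 × log₂ 32 = 165 + 215 × 5 ≈ 1240.000 ms.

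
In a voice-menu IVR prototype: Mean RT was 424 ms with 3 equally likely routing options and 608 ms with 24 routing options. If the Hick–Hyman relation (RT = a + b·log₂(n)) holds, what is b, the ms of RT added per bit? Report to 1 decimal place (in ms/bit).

61.3 ms/bit

Slope: b = (608 − 424) / (log₂ 24 − log₂ 3) = 184/3.0000 = 61.333 ms/bit.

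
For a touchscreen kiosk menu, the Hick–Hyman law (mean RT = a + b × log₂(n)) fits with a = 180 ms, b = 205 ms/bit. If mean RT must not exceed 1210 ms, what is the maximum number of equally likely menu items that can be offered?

Set 180 + 205·log₂ n ≤ 1210 → log₂ n ≤ (1210 − 180)/205 = 5.0244.
So n ≤ 2^5.0244 = 32.546; the largest integer n is 32.

32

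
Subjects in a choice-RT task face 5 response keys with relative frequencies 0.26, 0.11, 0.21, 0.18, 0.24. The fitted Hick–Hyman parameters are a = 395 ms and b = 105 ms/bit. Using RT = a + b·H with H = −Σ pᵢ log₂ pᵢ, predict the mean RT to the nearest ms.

633 ms

Entropy contributions −pᵢ log₂ pᵢ: 0.5053, 0.3503, 0.4728, 0.4453, 0.4941; sum H = 2.2678 bits.
RT = a + bH = 395 + 105·2.2678 = 633.12 ms.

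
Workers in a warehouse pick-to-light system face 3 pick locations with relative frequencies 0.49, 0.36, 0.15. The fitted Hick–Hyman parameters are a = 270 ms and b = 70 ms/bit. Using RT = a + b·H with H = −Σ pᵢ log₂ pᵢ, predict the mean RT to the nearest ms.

Entropy contributions −pᵢ log₂ pᵢ: 0.5043, 0.5306, 0.4105; sum H = 1.4454 bits.
RT = a + bH = 270 + 70·1.4454 = 371.18 ms.

371 ms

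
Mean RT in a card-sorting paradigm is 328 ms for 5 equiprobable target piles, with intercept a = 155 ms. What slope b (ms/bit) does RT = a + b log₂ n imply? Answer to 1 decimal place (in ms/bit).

5 alternatives carry log₂ 5 = 2.3219 bits; the choice cost is 328 − 155 = 173 ms, so b = 173/2.3219 = 74.507 ms/bit.

74.5 ms/bit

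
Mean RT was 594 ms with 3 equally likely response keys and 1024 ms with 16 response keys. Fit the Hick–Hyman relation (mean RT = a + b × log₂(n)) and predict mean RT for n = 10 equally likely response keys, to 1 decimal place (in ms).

RT is linear in log₂ n, so two points fix the line:
  b = (1024 − 594) / (log₂ 16 − log₂ 3) = 430 / (4 − 1.5850) = 178.051 ms/bit
  a = 594 − 178.051 × 1.5850 = 311.796 ms
Then RT(10) = 311.796 + 178.051 × log₂ 10 = 311.796 + 178.051 × 3.3219 ≈ 903.269 ms.

903.3 ms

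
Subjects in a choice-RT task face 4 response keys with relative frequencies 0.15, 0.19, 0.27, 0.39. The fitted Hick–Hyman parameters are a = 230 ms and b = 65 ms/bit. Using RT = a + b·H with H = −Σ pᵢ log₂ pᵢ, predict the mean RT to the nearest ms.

354 ms

H = 0.15·log₂(1/0.15) + 0.19·log₂(1/0.19) + 0.27·log₂(1/0.27) + 0.39·log₂(1/0.39) = 1.9056 bits.
RT = 230 + 65 × 1.9056 = 353.86 ms.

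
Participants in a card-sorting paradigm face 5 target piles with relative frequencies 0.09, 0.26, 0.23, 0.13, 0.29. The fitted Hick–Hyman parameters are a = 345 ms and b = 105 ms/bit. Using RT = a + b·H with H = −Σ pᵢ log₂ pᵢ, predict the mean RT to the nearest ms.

577 ms

Entropy contributions −pᵢ log₂ pᵢ: 0.3127, 0.5053, 0.4877, 0.3826, 0.5179; sum H = 2.2062 bits.
RT = a + bH = 345 + 105·2.2062 = 576.65 ms.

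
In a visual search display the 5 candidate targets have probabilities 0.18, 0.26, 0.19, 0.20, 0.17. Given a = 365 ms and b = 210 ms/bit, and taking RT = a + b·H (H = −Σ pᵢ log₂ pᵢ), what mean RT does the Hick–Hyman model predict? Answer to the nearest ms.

H = 0.18·log₂(1/0.18) + 0.26·log₂(1/0.26) + 0.19·log₂(1/0.19) + 0.20·log₂(1/0.20) + 0.17·log₂(1/0.17) = 2.3048 bits.
RT = 365 + 210 × 2.3048 = 849.01 ms.

849 ms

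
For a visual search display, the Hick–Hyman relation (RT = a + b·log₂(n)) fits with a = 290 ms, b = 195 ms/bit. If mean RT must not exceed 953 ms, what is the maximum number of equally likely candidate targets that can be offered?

10

Information budget: (953 − 290)/195 = 3.4000 bits, so n ≤ 2^3.4000 = 10.556 → at most 10.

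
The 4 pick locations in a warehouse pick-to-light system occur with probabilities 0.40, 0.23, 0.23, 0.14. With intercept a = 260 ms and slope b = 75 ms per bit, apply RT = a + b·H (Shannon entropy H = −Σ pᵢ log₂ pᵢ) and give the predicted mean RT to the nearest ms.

Entropy contributions −pᵢ log₂ pᵢ: 0.5288, 0.4877, 0.4877, 0.3971; sum H = 1.9012 bits.
RT = a + bH = 260 + 75·1.9012 = 402.59 ms.

403 ms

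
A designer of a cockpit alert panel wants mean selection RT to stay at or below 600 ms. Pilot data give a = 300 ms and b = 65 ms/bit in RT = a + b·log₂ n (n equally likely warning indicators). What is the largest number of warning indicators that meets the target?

Set 300 + 65·log₂ n ≤ 600 → log₂ n ≤ (600 − 300)/65 = 4.6154.
So n ≤ 2^4.6154 = 24.511; the largest integer n is 24.

24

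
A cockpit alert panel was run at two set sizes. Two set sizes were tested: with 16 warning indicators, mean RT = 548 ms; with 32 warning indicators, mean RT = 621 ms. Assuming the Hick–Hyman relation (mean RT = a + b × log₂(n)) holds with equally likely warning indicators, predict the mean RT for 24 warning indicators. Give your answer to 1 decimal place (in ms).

590.7 ms

Fit slope and intercept:
  b = (621 − 548) / (log₂ 32 − log₂ 16) = 73 / (5 − 4) = 73.000 ms/bit
  a = 548 − 73.000 × 4 = 256.000 ms
Then RT(24) = 256.000 + 73.000 × log₂ 24 = 256.000 + 73.000 × 4.5850 ≈ 590.702 ms.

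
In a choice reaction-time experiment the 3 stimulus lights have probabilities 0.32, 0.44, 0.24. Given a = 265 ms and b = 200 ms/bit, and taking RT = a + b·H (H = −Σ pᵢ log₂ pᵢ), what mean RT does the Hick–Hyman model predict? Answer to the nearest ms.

573 ms

H = 0.32·log₂(1/0.32) + 0.44·log₂(1/0.44) + 0.24·log₂(1/0.24) = 1.5413 bits.
RT = 265 + 200 × 1.5413 = 573.26 ms.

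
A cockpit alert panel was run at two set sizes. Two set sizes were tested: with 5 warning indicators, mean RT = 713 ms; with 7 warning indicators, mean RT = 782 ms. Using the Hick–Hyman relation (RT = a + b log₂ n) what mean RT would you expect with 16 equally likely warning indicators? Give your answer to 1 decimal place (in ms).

With log₂ n on the abscissa the relation is linear; from the two conditions:
  b = (782 − 713) / (log₂ 7 − log₂ 5) = 69 / (2.8074 − 2.3219) = 142.143 ms/bit
  a = 713 − 142.143 × 2.3219 = 382.954 ms
Then RT(16) = 382.954 + 142.143 × log₂ 16 = 382.954 + 142.143 × 4 ≈ 951.526 ms.

951.5 ms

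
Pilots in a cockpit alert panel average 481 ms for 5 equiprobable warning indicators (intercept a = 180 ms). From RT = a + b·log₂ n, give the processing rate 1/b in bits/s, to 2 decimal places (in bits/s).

b = (481 − 180)/log₂ 5 = 301/2.3219 = 129.634 ms per bit = 0.12963 s/bit; the reciprocal is 7.714 bits/s.

7.71 bits/s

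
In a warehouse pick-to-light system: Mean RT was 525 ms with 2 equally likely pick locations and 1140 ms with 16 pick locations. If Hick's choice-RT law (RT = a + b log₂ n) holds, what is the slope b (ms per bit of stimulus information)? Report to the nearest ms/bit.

b = (RT₂ − RT₁)/(log₂ n₂ − log₂ n₁) = (1140 − 525)/(4 − 1) = 205 ms/bit.

205 ms/bit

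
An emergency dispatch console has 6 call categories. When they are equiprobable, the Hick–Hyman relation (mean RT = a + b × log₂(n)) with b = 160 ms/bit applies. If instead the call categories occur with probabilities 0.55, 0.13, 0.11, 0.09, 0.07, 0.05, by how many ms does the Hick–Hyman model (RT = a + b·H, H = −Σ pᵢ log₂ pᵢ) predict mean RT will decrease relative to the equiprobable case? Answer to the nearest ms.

93 ms

Equiprobable entropy H₀ = log₂ 6 = 2.5850 bits.
Skewed entropy H = −Σ pᵢ log₂ pᵢ = 2.0046 bits.
ΔRT = b·(H₀ − H) = 160 × 0.5804 = 92.86 ms.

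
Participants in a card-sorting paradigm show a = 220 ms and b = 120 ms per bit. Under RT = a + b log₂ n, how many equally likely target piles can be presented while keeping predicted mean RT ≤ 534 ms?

6

Information budget: (534 − 220)/120 = 2.6167 bits, so n ≤ 2^2.6167 = 6.133 → at most 6.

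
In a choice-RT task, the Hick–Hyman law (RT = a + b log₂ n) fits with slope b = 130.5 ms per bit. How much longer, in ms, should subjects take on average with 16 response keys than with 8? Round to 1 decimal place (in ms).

130.5 ms

Only the slope matters, since a is common to both: ΔRT = b·log₂(n₂/n₁).
log₂(16) − log₂(8) = log₂(16/8) = log₂(2) = 1.
ΔRT = 130.5 × 1.0000 = 130.500 ms.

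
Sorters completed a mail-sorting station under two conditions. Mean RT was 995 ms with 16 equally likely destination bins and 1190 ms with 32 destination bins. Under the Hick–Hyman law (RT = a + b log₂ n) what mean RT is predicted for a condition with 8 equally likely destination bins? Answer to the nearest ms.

Fit slope and intercept:
  b = (1190 − 995) / (log₂ 32 − log₂ 16) = 195 / (5 − 4) = 195 ms/bit
  a = 995 − 195 × 4 = 215 ms
Then RT(8) = 215 + 195 × log₂ 8 = 215 + 195 × 3 ≈ 800.000 ms.

800 ms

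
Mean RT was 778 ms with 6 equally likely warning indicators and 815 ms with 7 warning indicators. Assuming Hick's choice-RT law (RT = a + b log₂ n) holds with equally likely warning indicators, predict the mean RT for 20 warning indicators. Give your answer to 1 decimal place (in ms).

1067.0 ms

Fit slope and intercept:
  b = (815 − 778) / (log₂ 7 − log₂ 6) = 37 / (2.8074 − 2.5850) = 166.373 ms/bit
  a = 778 − 166.373 × 2.5850 = 347.933 ms
Then RT(20) = 347.933 + 166.373 × log₂ 20 = 347.933 + 166.373 × 4.3219 ≈ 1066.983 ms.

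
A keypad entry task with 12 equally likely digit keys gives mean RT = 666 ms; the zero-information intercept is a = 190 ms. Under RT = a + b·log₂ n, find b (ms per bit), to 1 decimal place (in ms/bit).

132.8 ms/bit

12 alternatives carry log₂ 12 = 3.5850 bits; the choice cost is 666 − 190 = 476 ms, so b = 476/3.5850 = 132.777 ms/bit.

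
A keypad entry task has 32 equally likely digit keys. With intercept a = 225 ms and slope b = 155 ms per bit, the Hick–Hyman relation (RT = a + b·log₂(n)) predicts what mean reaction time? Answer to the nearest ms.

1000 ms

log₂(32) = 5 bits, so RT = 225 + 155 × 5 ≈ 1000.000 ms.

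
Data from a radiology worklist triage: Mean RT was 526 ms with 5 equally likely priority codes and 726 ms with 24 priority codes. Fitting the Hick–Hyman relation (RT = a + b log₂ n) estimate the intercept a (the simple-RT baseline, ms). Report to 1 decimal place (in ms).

320.8 ms

The slope on a log₂ axis is (726 − 526) / (4.5850 − 2.3219) = 88.377 ms/bit.
a = RT₁ − b·log₂ n₁ = 526 − 88.377 × 2.3219 = 320.795 ms.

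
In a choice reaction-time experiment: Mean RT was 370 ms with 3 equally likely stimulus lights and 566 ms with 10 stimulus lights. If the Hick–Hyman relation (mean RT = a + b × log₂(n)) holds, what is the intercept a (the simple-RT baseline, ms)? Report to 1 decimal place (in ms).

191.2 ms

Slope: b = (566 − 370) / (log₂ 10 − log₂ 3) = 196/1.7370 = 112.840 ms/bit.
Intercept: a = 370 − 112.840·log₂(3) = 191.152 ms.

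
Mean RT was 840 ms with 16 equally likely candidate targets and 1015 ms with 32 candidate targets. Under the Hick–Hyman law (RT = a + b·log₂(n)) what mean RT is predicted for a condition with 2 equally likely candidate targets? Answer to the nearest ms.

Solve the two-equation system in a and b:
  b = (1015 − 840) / (log₂ 32 − log₂ 16) = 175 / (5 − 4) = 175 ms/bit
  a = 840 − 175 × 4 = 140 ms
Then RT(2) = 140 + 175 × log₂ 2 = 140 + 175 × 1 ≈ 315.000 ms.

315 ms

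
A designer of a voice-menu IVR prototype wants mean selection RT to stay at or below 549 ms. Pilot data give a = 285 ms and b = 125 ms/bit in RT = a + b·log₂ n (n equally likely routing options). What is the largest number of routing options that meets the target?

4

125·log₂ n ≤ 549 − 285 = 264, giving log₂ n ≤ 2.1120 and n ≤ 4.323. The largest whole number is 4.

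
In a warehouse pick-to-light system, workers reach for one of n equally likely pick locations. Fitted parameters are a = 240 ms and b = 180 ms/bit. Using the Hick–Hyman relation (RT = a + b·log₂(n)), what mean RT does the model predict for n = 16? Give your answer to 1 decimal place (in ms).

960.0 ms

log₂(16) = 4 bits, so RT = 240 + 180 × 4 ≈ 960.000 ms.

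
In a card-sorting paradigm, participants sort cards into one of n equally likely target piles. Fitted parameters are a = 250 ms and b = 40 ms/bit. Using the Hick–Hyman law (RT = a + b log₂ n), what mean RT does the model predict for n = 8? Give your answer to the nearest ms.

370 ms

log₂(8) = 3 bits, so RT = 250 + 40 × 3 ≈ 370.000 ms.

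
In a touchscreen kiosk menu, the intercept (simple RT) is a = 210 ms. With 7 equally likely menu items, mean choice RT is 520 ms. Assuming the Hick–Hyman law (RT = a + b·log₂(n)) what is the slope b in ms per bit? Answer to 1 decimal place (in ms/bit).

7 alternatives carry log₂ 7 = 2.8074 bits; the choice cost is 520 − 210 = 310 ms, so b = 310/2.8074 = 110.424 ms/bit.

110.4 ms/bit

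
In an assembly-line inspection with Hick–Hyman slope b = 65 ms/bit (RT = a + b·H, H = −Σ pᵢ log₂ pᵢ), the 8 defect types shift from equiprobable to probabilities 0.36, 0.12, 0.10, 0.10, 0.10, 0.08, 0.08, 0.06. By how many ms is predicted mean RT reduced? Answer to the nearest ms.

18 ms

Equiprobable entropy H₀ = log₂ 8 = 3.0000 bits.
Skewed entropy H = −Σ pᵢ log₂ pᵢ = 2.7208 bits.
ΔRT = b·(H₀ − H) = 65 × 0.2792 = 18.15 ms.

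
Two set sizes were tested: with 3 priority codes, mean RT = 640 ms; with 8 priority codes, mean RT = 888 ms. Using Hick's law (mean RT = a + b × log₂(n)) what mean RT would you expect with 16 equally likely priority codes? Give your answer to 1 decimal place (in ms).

With log₂ n on the abscissa the relation is linear; from the two conditions:
  b = (888 − 640) / (log₂ 8 − log₂ 3) = 248 / (3 − 1.5850) = 175.260 ms/bit
  a = 640 − 175.260 × 1.5850 = 362.219 ms
Then RT(16) = 362.219 + 175.260 × log₂ 16 = 362.219 + 175.260 × 4 ≈ 1063.260 ms.

1063.3 ms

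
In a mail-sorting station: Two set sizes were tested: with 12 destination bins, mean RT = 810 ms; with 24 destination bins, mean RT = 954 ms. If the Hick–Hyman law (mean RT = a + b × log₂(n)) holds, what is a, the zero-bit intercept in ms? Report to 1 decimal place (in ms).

293.8 ms

The slope on a log₂ axis is (954 − 810) / (4.5850 − 3.5850) = 144.000 ms/bit.
a = RT₁ − b·log₂ n₁ = 810 − 144.000 × 3.5850 = 293.765 ms.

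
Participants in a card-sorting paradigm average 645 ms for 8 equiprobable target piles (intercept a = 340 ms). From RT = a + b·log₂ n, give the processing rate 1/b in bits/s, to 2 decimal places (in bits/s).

9.84 bits/s

b = (645 − 340)/log₂ 8 = 305/3 = 101.667 ms per bit = 0.10167 s/bit; the reciprocal is 9.836 bits/s.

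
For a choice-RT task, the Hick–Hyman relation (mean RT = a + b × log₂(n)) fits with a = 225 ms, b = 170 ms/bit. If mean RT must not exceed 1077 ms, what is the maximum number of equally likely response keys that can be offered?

Information budget: (1077 − 225)/170 = 5.0118 bits, so n ≤ 2^5.0118 = 32.262 → at most 32.

32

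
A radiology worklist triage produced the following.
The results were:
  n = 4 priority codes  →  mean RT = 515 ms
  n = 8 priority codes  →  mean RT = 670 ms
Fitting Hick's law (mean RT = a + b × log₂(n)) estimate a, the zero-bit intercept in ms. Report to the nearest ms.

b = (RT₂ − RT₁)/(log₂ n₂ − log₂ n₁) = (670 − 515)/(3 − 2) = 155 ms/bit.
a = RT₁ − b·log₂ n₁ = 515 − 155 × 2 = 205.000 ms.

205 ms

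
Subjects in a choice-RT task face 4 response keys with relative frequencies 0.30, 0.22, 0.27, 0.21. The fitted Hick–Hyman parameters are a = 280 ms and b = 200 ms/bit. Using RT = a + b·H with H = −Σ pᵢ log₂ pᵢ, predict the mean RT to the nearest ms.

677 ms

Entropy contributions −pᵢ log₂ pᵢ: 0.5211, 0.4806, 0.5100, 0.4728; sum H = 1.9845 bits.
RT = a + bH = 280 + 200·1.9845 = 676.90 ms.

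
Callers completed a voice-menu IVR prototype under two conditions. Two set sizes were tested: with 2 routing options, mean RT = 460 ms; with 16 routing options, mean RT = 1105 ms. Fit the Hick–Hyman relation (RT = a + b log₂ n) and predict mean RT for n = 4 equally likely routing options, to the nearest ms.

675 ms

Fit slope and intercept:
  b = (1105 − 460) / (log₂ 16 − log₂ 2) = 645 / (4 − 1) = 215 ms/bit
  a = 460 − 215 × 1 = 245 ms
Then RT(4) = 245 + 215 × log₂ 4 = 245 + 215 × 2 ≈ 675.000 ms.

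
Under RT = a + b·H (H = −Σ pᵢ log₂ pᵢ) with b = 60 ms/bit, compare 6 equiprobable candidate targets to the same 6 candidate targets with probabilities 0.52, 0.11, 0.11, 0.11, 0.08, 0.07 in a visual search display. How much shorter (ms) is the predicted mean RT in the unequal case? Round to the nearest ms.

29 ms

Equiprobable entropy H₀ = log₂ 6 = 2.5850 bits.
Skewed entropy H = −Σ pᵢ log₂ pᵢ = 2.1015 bits.
ΔRT = b·(H₀ − H) = 60 × 0.4835 = 29.01 ms.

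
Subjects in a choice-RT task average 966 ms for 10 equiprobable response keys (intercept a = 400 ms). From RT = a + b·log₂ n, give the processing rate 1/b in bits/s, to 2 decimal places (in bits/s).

5.87 bits/s

Choice component = 966 − 400 = 566 ms over log₂(10) = 3.3219 bits.
b = 566 / 3.3219 = 170.383 ms/bit, so 1/b = 5.869 bits/s.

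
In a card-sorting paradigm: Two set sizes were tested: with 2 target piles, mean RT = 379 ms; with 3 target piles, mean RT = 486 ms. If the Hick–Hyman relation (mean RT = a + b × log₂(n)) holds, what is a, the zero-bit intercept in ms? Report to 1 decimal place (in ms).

The slope on a log₂ axis is (486 − 379) / (1.5850 − 1) = 182.918 ms/bit.
a = RT₁ − b·log₂ n₁ = 379 − 182.918 × 1 = 196.082 ms.

196.1 ms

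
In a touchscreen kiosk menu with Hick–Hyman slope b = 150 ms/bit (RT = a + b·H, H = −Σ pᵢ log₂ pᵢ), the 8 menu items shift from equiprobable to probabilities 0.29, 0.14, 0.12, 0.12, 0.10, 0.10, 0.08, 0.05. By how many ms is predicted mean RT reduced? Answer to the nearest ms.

Equiprobable entropy H₀ = log₂ 8 = 3.0000 bits.
Skewed entropy H = −Σ pᵢ log₂ pᵢ = 2.8211 bits.
ΔRT = b·(H₀ − H) = 150 × 0.1789 = 26.83 ms.

27 ms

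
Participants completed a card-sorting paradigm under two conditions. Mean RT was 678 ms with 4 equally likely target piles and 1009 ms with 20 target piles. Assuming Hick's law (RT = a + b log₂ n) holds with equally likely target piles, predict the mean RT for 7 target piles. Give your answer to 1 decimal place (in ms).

With log₂ n on the abscissa the relation is linear; from the two conditions:
  b = (1009 − 678) / (log₂ 20 − log₂ 4) = 331 / (4.3219 − 2) = 142.554 ms/bit
  a = 678 − 142.554 × 2 = 392.892 ms
Then RT(7) = 392.892 + 142.554 × log₂ 7 = 392.892 + 142.554 × 2.8074 ≈ 793.092 ms.

793.1 ms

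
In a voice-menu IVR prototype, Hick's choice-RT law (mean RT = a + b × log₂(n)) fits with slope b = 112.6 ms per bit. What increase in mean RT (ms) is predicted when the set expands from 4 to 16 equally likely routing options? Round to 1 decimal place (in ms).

ΔRT = (a + b log₂ n₂) − (a + b log₂ n₁) = b·(log₂ n₂ − log₂ n₁).
log₂(16) − log₂(4) = log₂(16/4) = log₂(4) = 2.
ΔRT = 112.6 × 2.0000 = 225.200 ms.

225.2 ms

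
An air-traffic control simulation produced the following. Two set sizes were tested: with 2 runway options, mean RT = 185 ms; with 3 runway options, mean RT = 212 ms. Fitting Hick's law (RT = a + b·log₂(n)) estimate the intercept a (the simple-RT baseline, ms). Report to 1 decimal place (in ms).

Slope: b = (212 − 185) / (log₂ 3 − log₂ 2) = 27/0.5850 = 46.157 ms/bit.
a = RT₁ − b·log₂ n₁ = 185 − 46.157 × 1 = 138.843 ms.

138.8 ms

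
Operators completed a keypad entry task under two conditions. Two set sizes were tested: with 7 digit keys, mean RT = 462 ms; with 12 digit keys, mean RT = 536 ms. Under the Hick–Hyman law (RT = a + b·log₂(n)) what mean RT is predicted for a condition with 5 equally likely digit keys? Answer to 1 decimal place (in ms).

415.8 ms

RT is linear in log₂ n, so two points fix the line:
  b = (536 − 462) / (log₂ 12 − log₂ 7) = 74 / (3.5850 − 2.8074) = 95.164 ms/bit
  a = 462 − 95.164 × 2.8074 = 194.842 ms
Then RT(5) = 194.842 + 95.164 × log₂ 5 = 194.842 + 95.164 × 2.3219 ≈ 415.805 ms.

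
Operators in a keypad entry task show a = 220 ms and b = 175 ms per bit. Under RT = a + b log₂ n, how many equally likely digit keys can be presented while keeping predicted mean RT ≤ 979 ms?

20

Set 220 + 175·log₂ n ≤ 979 → log₂ n ≤ (979 − 220)/175 = 4.3371.
So n ≤ 2^4.3371 = 20.212; the largest integer n is 20.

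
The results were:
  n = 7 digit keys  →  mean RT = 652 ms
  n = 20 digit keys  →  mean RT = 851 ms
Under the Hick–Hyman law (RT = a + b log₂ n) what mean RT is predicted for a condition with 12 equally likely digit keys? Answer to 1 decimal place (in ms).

Fit slope and intercept:
  b = (851 − 652) / (log₂ 20 − log₂ 7) = 199 / (4.3219 − 2.8074) = 131.390 ms/bit
  a = 652 − 131.390 × 2.8074 = 283.141 ms
Then RT(12) = 283.141 + 131.390 × log₂ 12 = 283.141 + 131.390 × 3.5850 ≈ 754.170 ms.

754.2 ms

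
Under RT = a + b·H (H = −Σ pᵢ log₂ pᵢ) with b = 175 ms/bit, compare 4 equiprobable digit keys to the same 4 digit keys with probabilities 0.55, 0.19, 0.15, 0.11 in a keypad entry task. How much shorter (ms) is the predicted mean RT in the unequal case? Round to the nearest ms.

Equiprobable entropy H₀ = log₂ 4 = 2.0000 bits.
Skewed entropy H = −Σ pᵢ log₂ pᵢ = 1.6904 bits.
ΔRT = b·(H₀ − H) = 175 × 0.3096 = 54.17 ms.

54 ms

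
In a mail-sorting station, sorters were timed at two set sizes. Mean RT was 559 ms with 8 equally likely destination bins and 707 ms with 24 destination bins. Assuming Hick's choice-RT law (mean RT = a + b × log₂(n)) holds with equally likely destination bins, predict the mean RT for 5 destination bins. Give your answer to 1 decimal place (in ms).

495.7 ms

Fit slope and intercept:
  b = (707 − 559) / (log₂ 24 − log₂ 8) = 148 / (4.5850 − 3) = 93.378 ms/bit
  a = 559 − 93.378 × 3 = 278.867 ms
Then RT(5) = 278.867 + 93.378 × log₂ 5 = 278.867 + 93.378 × 2.3219 ≈ 495.683 ms.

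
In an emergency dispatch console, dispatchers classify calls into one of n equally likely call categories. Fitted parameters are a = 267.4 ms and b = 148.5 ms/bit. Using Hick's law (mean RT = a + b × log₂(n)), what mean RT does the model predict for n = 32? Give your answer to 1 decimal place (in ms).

log₂(32) = 5 bits, so RT = 267.4 + 148.5 × 5 ≈ 1009.900 ms.

1009.9 ms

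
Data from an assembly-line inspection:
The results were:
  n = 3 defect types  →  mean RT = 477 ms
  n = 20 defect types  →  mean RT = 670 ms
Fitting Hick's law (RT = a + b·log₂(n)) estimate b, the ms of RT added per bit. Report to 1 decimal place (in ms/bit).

Slope: b = (670 − 477) / (log₂ 20 − log₂ 3) = 193/2.7370 = 70.516 ms/bit.

70.5 ms/bit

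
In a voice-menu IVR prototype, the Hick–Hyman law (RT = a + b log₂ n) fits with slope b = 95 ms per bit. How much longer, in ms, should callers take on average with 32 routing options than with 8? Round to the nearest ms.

190 ms

ΔRT = (a + b log₂ n₂) − (a + b log₂ n₁) = b·(log₂ n₂ − log₂ n₁).
log₂(32) − log₂(8) = log₂(32/8) = log₂(4) = 2.
ΔRT = 95 × 2.0000 = 190.000 ms.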